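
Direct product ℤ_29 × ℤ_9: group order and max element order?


|ℤ_29 × ℤ_9| = 29 × 9 = 261
Max element order = lcm(29,9) = 261
Cyclic? Yes (gcd=1)

|ℤ_29×ℤ_9| = 261, max element order = 261


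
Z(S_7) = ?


Z(G) = {g ∈ G | gx = xg for all x ∈ G}
S_n is non-abelian for n ≥ 3; Z(S_7) is trivial

Z(S_7) = {e}


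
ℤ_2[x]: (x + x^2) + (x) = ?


Add coefficients mod 2:
x^0: 0 + 0 = 0 (mod 2)
x^1: 1 + 1 = 0 (mod 2)
x^2: 1 + 0 = 1 (mod 2)
Result: x^2

f + g = x^2


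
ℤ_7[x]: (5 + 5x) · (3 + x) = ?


Expand and collect like terms; reduce coefficients mod 7:
x^0: 5·3 = 15 ≡ 1 (mod 7)
x^1: 5·1 + 5·3 = 20 ≡ 6 (mod 7)
x^2: 5·1 = 5 ≡ 5 (mod 7)
Result: 1 + 6x + 5x^2

f · g = 1 + 6x + 5x^2


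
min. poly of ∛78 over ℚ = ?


∛78 satisfies x³ - 78 = 0, irreducible over ℚ (no rational root; 78 is not a perfect cube)

Minimal polynomial: x³ - 78


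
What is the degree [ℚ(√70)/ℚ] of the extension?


√70 has minimal polynomial x² - 70 (irreducible over ℚ since 70 is squarefree)

[ℚ(√70)/ℚ] = 2


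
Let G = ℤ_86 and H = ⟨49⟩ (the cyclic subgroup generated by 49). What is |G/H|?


|⟨49⟩| = n / gcd(49, 86) = 86 / 1 = 86
H is normal (ℤ_86 is abelian).
|G/H| = |G| / |H| = 86 / 86 = 1

|G/H| = 1


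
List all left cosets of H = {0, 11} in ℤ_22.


H = {0, 11}, |H| = 2
Number of cosets = |G|/|H| = 22/2 = 11
0 + H = {0, 11}
1 + H = {1, 12}
2 + H = {2, 13}
3 + H = {3, 14}
4 + H = {4, 15}
5 + H = {5, 16}
6 + H = {6, 17}
7 + H = {7, 18}
8 + H = {8, 19}
9 + H = {9, 20}
10 + H = {10, 21}

Cosets: 0+H={0,11}; 1+H={1,12}; 2+H={2,13}; 3+H={3,14}; 4+H={4,15}; 5+H={5,16}; 6+H={6,17}; 7+H={7,18}; 8+H={8,19}; 9+H={9,20}; 10+H={10,21}


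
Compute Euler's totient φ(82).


Factor n: 82 = 2 × 41
φ(n) = n · ∏(1 - 1/p) over distinct primes p | n
φ(82) = 82 · (1 - 1/2) · (1 - 1/41) = 40

φ(82) = 40


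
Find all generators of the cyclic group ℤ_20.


g generates ℤ_n iff gcd(g,n) = 1
Prime factors of 20: 2, 5
Generators are g ∈ {1,...,19} not divisible by any of these primes.
Generators: {1, 3, 7, 9, 11, 13, 17, 19}
Number of generators = φ(20) = 8

Generators of ℤ_20 = {1, 3, 7, 9, 11, 13, 17, 19}


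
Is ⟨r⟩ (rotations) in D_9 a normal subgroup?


H = ⟨r⟩ (rotations) in D_9
The rotation subgroup ⟨r⟩ has index 2 in D_9, so it is normal

Yes, normal subgroup


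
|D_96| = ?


|D_n| = 2n (n rotations and n reflections)
|D_96| = 2×96 = 192

|D_96| = 192


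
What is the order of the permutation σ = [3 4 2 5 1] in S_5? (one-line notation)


Cycle decomposition: (1 3 2 4 5)
Cycle lengths: 5
Order = lcm(5) = 5

ord(σ) = 5


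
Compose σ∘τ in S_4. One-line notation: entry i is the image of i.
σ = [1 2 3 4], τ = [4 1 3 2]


σ∘τ: apply τ first, then σ
1 →τ 4 →σ 4
2 →τ 1 →σ 1
3 →τ 3 →σ 3
4 →τ 2 →σ 2

σ∘τ = [4 1 3 2]


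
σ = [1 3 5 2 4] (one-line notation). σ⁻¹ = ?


To find σ⁻¹, swap domain and range:
σ(1) = 1 → σ⁻¹(1) = 1
σ(2) = 3 → σ⁻¹(3) = 2
σ(3) = 5 → σ⁻¹(5) = 3
σ(4) = 2 → σ⁻¹(2) = 4
σ(5) = 4 → σ⁻¹(4) = 5

σ⁻¹ = [1 4 2 5 3]


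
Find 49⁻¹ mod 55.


Use the extended Euclidean algorithm to write 1 = 49·s + 55·t; then s mod 55 is the inverse.
Euclidean algorithm:
  49 = 0·55 + 49
  55 = 1·49 + 6
  49 = 8·6 + 1
  6 = 6·1 + 0
gcd(49,55) = 1
Back-substitution gives: 49·(9) + 55·(-8) = 1
So 49⁻¹ ≡ 9 ≡ 9 (mod 55)
Check: 49 × 9 = 441 ≡ 1 (mod 55) ✓

49⁻¹ ≡ 9 (mod 55)


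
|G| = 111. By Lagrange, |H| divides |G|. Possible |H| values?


Lagrange's theorem: |H| divides |G|
|G| = 111
Divisors of 111: 1, 3, 37, 111

Possible subgroup orders: {1, 3, 37, 111}


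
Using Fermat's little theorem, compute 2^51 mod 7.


Fermat's little theorem: if p is prime and gcd(a,p)=1, then a^(p-1) ≡ 1 (mod p)
p = 7 is prime, gcd(2,7) = 1
Reduce exponent: 51 mod 6 = 3
So 2^51 ≡ 2^3 (mod 7)
2^3 mod 7 = 1

2^51 ≡ 1 (mod 7)


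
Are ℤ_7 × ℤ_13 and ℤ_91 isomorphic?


Comparing ℤ_7 × ℤ_13 and ℤ_91:
gcd(7,13) = 1, so ℤ_7 × ℤ_13 ≅ ℤ_91 (CRT)

Yes, ℤ_7 × ℤ_13 ≅ ℤ_91


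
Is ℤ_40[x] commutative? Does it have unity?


ℤ_40 has zero divisors (2·20 ≡ 0), and these lift to constant zero divisors in ℤ_40[x]; so not an integral domain
Commutative: Yes
Integral domain: No
Has unity: Yes

ℤ_40[x]: Commutative=Yes, Unity=Yes


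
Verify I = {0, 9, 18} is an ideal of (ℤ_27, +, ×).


Check ideal conditions for I = {0, 9, 18} in ℤ_27:
(1) I is an additive subgroup? Yes
(2) For r ∈ ℤ_27 and a ∈ I: r·a ∈ I? Yes

Yes, I is an ideal of ℤ_27


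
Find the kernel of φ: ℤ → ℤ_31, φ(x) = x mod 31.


Kernel = preimage of identity
ker(φ) = {x ∈ ℤ : x ≡ 0 (mod 31)} = 31ℤ = {0, ±31, ±62, ...}

ker(φ) = 31ℤ


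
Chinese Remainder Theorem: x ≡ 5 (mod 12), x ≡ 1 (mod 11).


m₁ = 12, m₂ = 11, gcd = 1, so CRT applies. M = m₁·m₂ = 132
Let M₁ = M/m₁ = 11, M₂ = M/m₂ = 12
Find y₁ ≡ M₁⁻¹ (mod m₁): 11⁻¹ ≡ 11 (mod 12)
Find y₂ ≡ M₂⁻¹ (mod m₂): 12⁻¹ ≡ 1 (mod 11)
x = a₁·M₁·y₁ + a₂·M₂·y₂ = 5·11·11 + 1·12·1 = 617
Reduce mod 132: x ≡ 89
Check: 89 mod 12 = 5 ✓, 89 mod 11 = 1 ✓

x ≡ 89 (mod 132)


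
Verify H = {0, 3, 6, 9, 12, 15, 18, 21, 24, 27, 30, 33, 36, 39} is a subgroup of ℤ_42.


Subgroup test for H = {0, 3, 6, 9, 12, 15, 18, 21, 24, 27, 30, 33, 36, 39} in (ℤ_42, +):
(1) 0 ∈ H? Yes
(2) Closure: for all a,b ∈ H, (a+b) mod 42 ∈ H? Yes
(3) Inverses: for all a ∈ H, -a mod 42 ∈ H? Yes

Yes, H is a subgroup of ℤ_42


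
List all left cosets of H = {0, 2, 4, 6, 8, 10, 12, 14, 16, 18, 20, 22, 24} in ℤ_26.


H = {0, 2, 4, 6, 8, 10, 12, 14, 16, 18, 20, 22, 24}, |H| = 13
Number of cosets = |G|/|H| = 26/13 = 2
0 + H = {0, 2, 4, 6, 8, 10, 12, 14, 16, 18, 20, 22, 24}
1 + H = {1, 3, 5, 7, 9, 11, 13, 15, 17, 19, 21, 23, 25}

Cosets: 0+H={0,2,4,6,8,10,12,14,16,18,20,22,24}; 1+H={1,3,5,7,9,11,13,15,17,19,21,23,25}


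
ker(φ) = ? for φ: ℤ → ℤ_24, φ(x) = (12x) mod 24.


Kernel = preimage of identity
ker(φ) = {x ∈ ℤ : 12x ≡ 0 (mod 24)}. gcd(12,24) = 12, so 12x ≡ 0 (mod 24) ⟺ x ≡ 0 (mod 24/12 = 2). Hence ker(φ) = 2ℤ

ker(φ) = 2ℤ


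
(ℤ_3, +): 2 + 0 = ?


Operation: addition mod 3
2 + 0 = (a + b) mod 3 with a = 2, b = 0

2 + 0 = 2


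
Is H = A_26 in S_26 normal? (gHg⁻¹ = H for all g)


H = A_26 in S_26
A_26 has index 2 in S_26, and every subgroup of index 2 is normal

Yes, normal subgroup


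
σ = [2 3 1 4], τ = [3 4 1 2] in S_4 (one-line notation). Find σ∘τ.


σ∘τ: apply τ first, then σ
1 →τ 3 →σ 1
2 →τ 4 →σ 4
3 →τ 1 →σ 2
4 →τ 2 →σ 3

σ∘τ = [1 4 2 3]


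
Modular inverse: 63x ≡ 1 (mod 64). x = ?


Use the extended Euclidean algorithm to write 1 = 63·s + 64·t; then s mod 64 is the inverse.
Euclidean algorithm:
  63 = 0·64 + 63
  64 = 1·63 + 1
  63 = 63·1 + 0
gcd(63,64) = 1
Back-substitution gives: 63·(-1) + 64·(1) = 1
So 63⁻¹ ≡ -1 ≡ 63 (mod 64)
Check: 63 × 63 = 3969 ≡ 1 (mod 64) ✓

63⁻¹ ≡ 63 (mod 64)


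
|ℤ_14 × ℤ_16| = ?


|A × B| = |A| · |B|
|ℤ_14 × ℤ_16| = 14 × 16 = 224

|ℤ_14 × ℤ_16| = 224


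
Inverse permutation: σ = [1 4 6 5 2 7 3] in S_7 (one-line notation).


To find σ⁻¹, swap domain and range:
σ(1) = 1 → σ⁻¹(1) = 1
σ(2) = 4 → σ⁻¹(4) = 2
σ(3) = 6 → σ⁻¹(6) = 3
σ(4) = 5 → σ⁻¹(5) = 4
σ(5) = 2 → σ⁻¹(2) = 5
σ(6) = 7 → σ⁻¹(7) = 6
σ(7) = 3 → σ⁻¹(3) = 7

σ⁻¹ = [1 5 7 2 4 3 6]


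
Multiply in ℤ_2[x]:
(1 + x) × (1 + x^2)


Expand and collect like terms; reduce coefficients mod 2:
x^0: 1·1 = 1 ≡ 1 (mod 2)
x^1: 1·0 + 1·1 = 1 ≡ 1 (mod 2)
x^2: 1·1 + 1·0 = 1 ≡ 1 (mod 2)
x^3: 1·1 = 1 ≡ 1 (mod 2)
Result: 1 + x + x^2 + x^3

f · g = 1 + x + x^2 + x^3


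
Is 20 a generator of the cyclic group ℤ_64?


g generates ℤ_n iff gcd(g, n) = 1
gcd(20, 64) = 4
Since gcd = 4 ≠ 1, ⟨20⟩ has order 16 < 64, so 20 is not a generator.

No, 20 does not generate ℤ_64


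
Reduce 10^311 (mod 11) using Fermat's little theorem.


Fermat's little theorem: if p is prime and gcd(a,p)=1, then a^(p-1) ≡ 1 (mod p)
p = 11 is prime, gcd(10,11) = 1
Reduce exponent: 311 mod 10 = 1
So 10^311 ≡ 10^1 (mod 11)
10^1 mod 11 = 10

10^311 ≡ 10 (mod 11)


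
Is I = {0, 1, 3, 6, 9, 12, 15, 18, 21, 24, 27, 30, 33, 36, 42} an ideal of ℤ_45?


Check ideal conditions for I = {0, 1, 3, 6, 9, 12, 15, 18, 21, 24, 27, 30, 33, 36, 42} in ℤ_45:
(1) I is an additive subgroup? No
(2) For r ∈ ℤ_45 and a ∈ I: r·a ∈ I? No  [counterexample: r=2, a=1, r·a mod 45 = 2 ∉ I]

No, I is not an ideal of ℤ_45


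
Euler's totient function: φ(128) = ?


Factor n: 128 = 2^7
φ(n) = n · ∏(1 - 1/p) over distinct primes p | n
φ(128) = 128 · (1 - 1/2) = 64

φ(128) = 64


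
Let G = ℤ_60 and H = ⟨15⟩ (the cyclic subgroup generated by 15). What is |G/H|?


|⟨15⟩| = n / gcd(15, 60) = 60 / 15 = 4
H is normal (ℤ_60 is abelian).
|G/H| = |G| / |H| = 60 / 4 = 15

|G/H| = 15


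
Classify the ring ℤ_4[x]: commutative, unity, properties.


ℤ_4 has zero divisors (2·2 ≡ 0), and these lift to constant zero divisors in ℤ_4[x]; so not an integral domain
Commutative: Yes
Integral domain: No
Has unity: Yes

ℤ_4[x]: Commutative=Yes, Unity=Yes


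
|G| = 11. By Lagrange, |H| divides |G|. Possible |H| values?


Lagrange's theorem: |H| divides |G|
|G| = 11
Divisors of 11: 1, 11

Possible subgroup orders: {1, 11}


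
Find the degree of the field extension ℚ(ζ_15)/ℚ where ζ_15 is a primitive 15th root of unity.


[ℚ(ζ_n):ℚ] = deg Φ_n(x) = φ(n). Here φ(15) = 8

[ℚ(ζ_15)/ℚ where ζ_15 is a primitive 15th root of unity] = 8


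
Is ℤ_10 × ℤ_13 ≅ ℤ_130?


Comparing ℤ_10 × ℤ_13 and ℤ_130:
gcd(10,13) = 1, so ℤ_10 × ℤ_13 ≅ ℤ_130 (CRT)

Yes, ℤ_10 × ℤ_13 ≅ ℤ_130


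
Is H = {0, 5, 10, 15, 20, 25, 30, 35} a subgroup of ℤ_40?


Subgroup test for H = {0, 5, 10, 15, 20, 25, 30, 35} in (ℤ_40, +):
(1) 0 ∈ H? Yes
(2) Closure: for all a,b ∈ H, (a+b) mod 40 ∈ H? Yes
(3) Inverses: for all a ∈ H, -a mod 40 ∈ H? Yes

Yes, H is a subgroup of ℤ_40


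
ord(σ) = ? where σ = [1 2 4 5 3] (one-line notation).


Cycle decomposition: (3 4 5)
Cycle lengths: 3
Order = lcm(3) = 3

ord(σ) = 3


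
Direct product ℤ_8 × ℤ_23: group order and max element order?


|ℤ_8 × ℤ_23| = 8 × 23 = 184
Max element order = lcm(8,23) = 184
Cyclic? Yes (gcd=1)

|ℤ_8×ℤ_23| = 184, max element order = 184


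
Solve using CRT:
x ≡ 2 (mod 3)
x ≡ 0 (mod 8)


m₁ = 3, m₂ = 8, gcd = 1, so CRT applies. M = m₁·m₂ = 24
Let M₁ = M/m₁ = 8, M₂ = M/m₂ = 3
Find y₁ ≡ M₁⁻¹ (mod m₁): 8⁻¹ ≡ 2 (mod 3)
Find y₂ ≡ M₂⁻¹ (mod m₂): 3⁻¹ ≡ 3 (mod 8)
x = a₁·M₁·y₁ + a₂·M₂·y₂ = 2·8·2 + 0·3·3 = 32
Reduce mod 24: x ≡ 8
Check: 8 mod 3 = 2 ✓, 8 mod 8 = 0 ✓

x ≡ 8 (mod 24)


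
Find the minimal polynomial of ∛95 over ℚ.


∛95 satisfies x³ - 95 = 0, irreducible over ℚ (no rational root; 95 is not a perfect cube)

Minimal polynomial: x³ - 95


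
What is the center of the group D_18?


Z(G) = {g ∈ G | gx = xg for all x ∈ G}
For even n, Z(D_n) = {e, r^(n/2)}: the 180° rotation r^9 commutes with every reflection and rotation

Z(D_18) = {e, r^9}


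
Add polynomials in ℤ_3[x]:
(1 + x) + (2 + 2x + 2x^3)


Add coefficients mod 3:
x^0: 1 + 2 = 0 (mod 3)
x^1: 1 + 2 = 0 (mod 3)
x^2: 0 + 0 = 0 (mod 3)
x^3: 0 + 2 = 2 (mod 3)
Result: 2x^3

f + g = 2x^3


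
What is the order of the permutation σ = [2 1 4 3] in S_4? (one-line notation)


Cycle decomposition: (1 2) (3 4)
Cycle lengths: 2, 2
Order = lcm(2, 2) = 2

ord(σ) = 2


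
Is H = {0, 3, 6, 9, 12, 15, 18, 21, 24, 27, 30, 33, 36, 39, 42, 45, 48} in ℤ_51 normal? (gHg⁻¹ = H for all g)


H = {0, 3, 6, 9, 12, 15, 18, 21, 24, 27, 30, 33, 36, 39, 42, 45, 48} in ℤ_51
ℤ_51 is abelian; every subgroup of an abelian group is normal

Yes, normal subgroup


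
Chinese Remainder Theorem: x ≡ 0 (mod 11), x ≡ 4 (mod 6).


m₁ = 11, m₂ = 6, gcd = 1, so CRT applies. M = m₁·m₂ = 66
Let M₁ = M/m₁ = 6, M₂ = M/m₂ = 11
Find y₁ ≡ M₁⁻¹ (mod m₁): 6⁻¹ ≡ 2 (mod 11)
Find y₂ ≡ M₂⁻¹ (mod m₂): 11⁻¹ ≡ 5 (mod 6)
x = a₁·M₁·y₁ + a₂·M₂·y₂ = 0·6·2 + 4·11·5 = 220
Reduce mod 66: x ≡ 22
Check: 22 mod 11 = 0 ✓, 22 mod 6 = 4 ✓

x ≡ 22 (mod 66)


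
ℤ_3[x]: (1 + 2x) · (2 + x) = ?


Expand and collect like terms; reduce coefficients mod 3:
x^0: 1·2 = 2 ≡ 2 (mod 3)
x^1: 1·1 + 2·2 = 5 ≡ 2 (mod 3)
x^2: 2·1 = 2 ≡ 2 (mod 3)
Result: 2 + 2x + 2x^2

f · g = 2 + 2x + 2x^2


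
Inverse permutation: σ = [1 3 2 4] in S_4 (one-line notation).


To find σ⁻¹, swap domain and range:
σ(1) = 1 → σ⁻¹(1) = 1
σ(2) = 3 → σ⁻¹(3) = 2
σ(3) = 2 → σ⁻¹(2) = 3
σ(4) = 4 → σ⁻¹(4) = 4

σ⁻¹ = [1 3 2 4]


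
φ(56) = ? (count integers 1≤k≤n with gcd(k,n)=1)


Factor n: 56 = 2^3 × 7
φ(n) = n · ∏(1 - 1/p) over distinct primes p | n
φ(56) = 56 · (1 - 1/2) · (1 - 1/7) = 24

φ(56) = 24


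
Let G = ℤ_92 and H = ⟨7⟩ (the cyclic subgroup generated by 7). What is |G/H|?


|⟨7⟩| = n / gcd(7, 92) = 92 / 1 = 92
H is normal (ℤ_92 is abelian).
|G/H| = |G| / |H| = 92 / 92 = 1

|G/H| = 1


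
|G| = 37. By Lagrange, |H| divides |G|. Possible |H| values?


Lagrange's theorem: |H| divides |G|
|G| = 37
Divisors of 37: 1, 37

Possible subgroup orders: {1, 37}


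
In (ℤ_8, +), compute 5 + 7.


Operation: addition mod 8
5 + 7 = (a + b) mod 8 with a = 5, b = 7

5 + 7 = 4


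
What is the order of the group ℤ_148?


ℤ_n has n elements.

|ℤ_148| = 148


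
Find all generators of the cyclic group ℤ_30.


g generates ℤ_n iff gcd(g,n) = 1
Prime factors of 30: 2, 3, 5
Generators are g ∈ {1,...,29} not divisible by any of these primes.
Generators: {1, 7, 11, 13, 17, 19, 23, 29}
Number of generators = φ(30) = 8

Generators of ℤ_30 = {1, 7, 11, 13, 17, 19, 23, 29}


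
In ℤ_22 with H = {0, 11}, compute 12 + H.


12 + H = {12 + h (mod 22) : h ∈ H}
12+0=12, 12+11=1
12 + H = {1, 12} = 1 + H

12 + H = {1, 12}


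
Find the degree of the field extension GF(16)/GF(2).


GF(16) = GF(2^4), so the extension degree is 4

[GF(16)/GF(2)] = 4


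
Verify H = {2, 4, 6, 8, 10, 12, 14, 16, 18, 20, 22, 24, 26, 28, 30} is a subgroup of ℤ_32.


Subgroup test for H = {2, 4, 6, 8, 10, 12, 14, 16, 18, 20, 22, 24, 26, 28, 30} in (ℤ_32, +):
(1) 0 ∈ H? No
(2) Closure: for all a,b ∈ H, (a+b) mod 32 ∈ H? No  [counterexample: 2 + 30 = 0 ∉ H]
(3) Inverses: for all a ∈ H, -a mod 32 ∈ H? Yes

No, H is not a subgroup of ℤ_32


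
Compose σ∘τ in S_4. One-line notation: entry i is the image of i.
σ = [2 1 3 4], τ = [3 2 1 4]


σ∘τ: apply τ first, then σ
1 →τ 3 →σ 3
2 →τ 2 →σ 1
3 →τ 1 →σ 2
4 →τ 4 →σ 4

σ∘τ = [3 1 2 4]


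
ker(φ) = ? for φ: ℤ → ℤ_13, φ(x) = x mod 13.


Kernel = preimage of identity
ker(φ) = {x ∈ ℤ : x ≡ 0 (mod 13)} = 13ℤ = {0, ±13, ±26, ...}

ker(φ) = 13ℤ


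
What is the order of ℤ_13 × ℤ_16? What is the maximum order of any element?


|ℤ_13 × ℤ_16| = 13 × 16 = 208
Max element order = lcm(13,16) = 208
Cyclic? Yes (gcd=1)

|ℤ_13×ℤ_16| = 208, max element order = 208


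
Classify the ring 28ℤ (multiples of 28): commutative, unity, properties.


28ℤ is a commutative ring under +,× but has no multiplicative identity (1 ∉ 28ℤ); it has no zero divisors, but without unity it is not an integral domain
Commutative: Yes
Integral domain: No
Has unity: No

28ℤ (multiples of 28): Commutative=Yes, Unity=No


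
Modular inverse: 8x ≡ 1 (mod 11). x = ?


Use the extended Euclidean algorithm to write 1 = 8·s + 11·t; then s mod 11 is the inverse.
Euclidean algorithm:
  8 = 0·11 + 8
  11 = 1·8 + 3
  8 = 2·3 + 2
  3 = 1·2 + 1
  2 = 2·1 + 0
gcd(8,11) = 1
Back-substitution gives: 8·(-4) + 11·(3) = 1
So 8⁻¹ ≡ -4 ≡ 7 (mod 11)
Check: 8 × 7 = 56 ≡ 1 (mod 11) ✓

8⁻¹ ≡ 7 (mod 11)


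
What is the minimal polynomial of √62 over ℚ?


√62 satisfies x² - 62 = 0, irreducible over ℚ since 62 is squarefree

Minimal polynomial: x² - 62


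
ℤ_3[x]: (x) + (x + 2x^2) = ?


Add coefficients mod 3:
x^0: 0 + 0 = 0 (mod 3)
x^1: 1 + 1 = 2 (mod 3)
x^2: 0 + 2 = 2 (mod 3)
Result: 2x + 2x^2

f + g = 2x + 2x^2


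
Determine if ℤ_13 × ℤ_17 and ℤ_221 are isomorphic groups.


Comparing ℤ_13 × ℤ_17 and ℤ_221:
gcd(13,17) = 1, so ℤ_13 × ℤ_17 ≅ ℤ_221 (CRT)

Yes, ℤ_13 × ℤ_17 ≅ ℤ_221


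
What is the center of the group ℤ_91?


Z(G) = {g ∈ G | gx = xg for all x ∈ G}
ℤ_91 is abelian, so Z(G) = G

Z(ℤ_91) = ℤ_91


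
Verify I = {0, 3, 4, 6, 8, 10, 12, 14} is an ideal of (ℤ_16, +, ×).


Check ideal conditions for I = {0, 3, 4, 6, 8, 10, 12, 14} in ℤ_16:
(1) I is an additive subgroup? No
(2) For r ∈ ℤ_16 and a ∈ I: r·a ∈ I? No  [counterexample: r=3, a=3, r·a mod 16 = 9 ∉ I]

No, I is not an ideal of ℤ_16


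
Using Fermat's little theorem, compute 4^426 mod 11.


Fermat's little theorem: if p is prime and gcd(a,p)=1, then a^(p-1) ≡ 1 (mod p)
p = 11 is prime, gcd(4,11) = 1
Reduce exponent: 426 mod 10 = 6
So 4^426 ≡ 4^6 (mod 11)
4^6 mod 11 = 4

4^426 ≡ 4 (mod 11)


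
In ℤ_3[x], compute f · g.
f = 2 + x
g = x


Expand and collect like terms; reduce coefficients mod 3:
x^0: 2·0 = 0 ≡ 0 (mod 3)
x^1: 2·1 + 1·0 = 2 ≡ 2 (mod 3)
x^2: 1·1 = 1 ≡ 1 (mod 3)
Result: 2x + x^2

f · g = 2x + x^2


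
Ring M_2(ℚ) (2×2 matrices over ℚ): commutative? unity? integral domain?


Matrix multiplication is non-commutative for n ≥ 2; the identity matrix I is the unity; singular matrices give zero divisors, so not an integral domain
Commutative: No
Integral domain: No
Has unity: Yes

M_2(ℚ) (2×2 matrices over ℚ): Commutative=No, Unity=Yes


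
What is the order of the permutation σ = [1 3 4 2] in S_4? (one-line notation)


Cycle decomposition: (2 3 4)
Cycle lengths: 3
Order = lcm(3) = 3

ord(σ) = 3


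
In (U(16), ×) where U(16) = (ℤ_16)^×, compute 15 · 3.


Operation: multiplication mod 16
15 · 3 = (a × b) mod 16 with a = 15, b = 3

15 · 3 = 13


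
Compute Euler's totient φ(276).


Factor n: 276 = 2^2 × 3 × 23
φ(n) = n · ∏(1 - 1/p) over distinct primes p | n
φ(276) = 276 · (1 - 1/2) · (1 - 1/3) · (1 - 1/23) = 88

φ(276) = 88


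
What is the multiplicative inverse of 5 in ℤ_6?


Use the extended Euclidean algorithm to write 1 = 5·s + 6·t; then s mod 6 is the inverse.
Euclidean algorithm:
  5 = 0·6 + 5
  6 = 1·5 + 1
  5 = 5·1 + 0
gcd(5,6) = 1
Back-substitution gives: 5·(-1) + 6·(1) = 1
So 5⁻¹ ≡ -1 ≡ 5 (mod 6)
Check: 5 × 5 = 25 ≡ 1 (mod 6) ✓

5⁻¹ ≡ 5 (mod 6)


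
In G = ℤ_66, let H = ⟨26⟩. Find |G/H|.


|⟨26⟩| = n / gcd(26, 66) = 66 / 2 = 33
H is normal (ℤ_66 is abelian).
|G/H| = |G| / |H| = 66 / 33 = 2

|G/H| = 2


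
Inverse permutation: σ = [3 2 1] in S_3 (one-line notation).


To find σ⁻¹, swap domain and range:
σ(1) = 3 → σ⁻¹(3) = 1
σ(2) = 2 → σ⁻¹(2) = 2
σ(3) = 1 → σ⁻¹(1) = 3

σ⁻¹ = [3 2 1]


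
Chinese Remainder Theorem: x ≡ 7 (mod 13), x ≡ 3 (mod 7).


m₁ = 13, m₂ = 7, gcd = 1, so CRT applies. M = m₁·m₂ = 91
Let M₁ = M/m₁ = 7, M₂ = M/m₂ = 13
Find y₁ ≡ M₁⁻¹ (mod m₁): 7⁻¹ ≡ 2 (mod 13)
Find y₂ ≡ M₂⁻¹ (mod m₂): 13⁻¹ ≡ 6 (mod 7)
x = a₁·M₁·y₁ + a₂·M₂·y₂ = 7·7·2 + 3·13·6 = 332
Reduce mod 91: x ≡ 59
Check: 59 mod 13 = 7 ✓, 59 mod 7 = 3 ✓

x ≡ 59 (mod 91)


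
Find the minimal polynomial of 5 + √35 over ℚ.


Let α = 5 + √35. Then α - 5 = √35, so (α - 5)² = 35, giving α² - 10α - 10 = 0. Degree 2 and α ∉ ℚ, so this is the minimal polynomial.

Minimal polynomial: x² - 10x - 10


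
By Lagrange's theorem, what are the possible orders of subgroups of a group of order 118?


Lagrange's theorem: |H| divides |G|
|G| = 118
Divisors of 118: 1, 2, 59, 118

Possible subgroup orders: {1, 2, 59, 118}


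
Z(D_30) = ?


Z(G) = {g ∈ G | gx = xg for all x ∈ G}
For even n, Z(D_n) = {e, r^(n/2)}: the 180° rotation r^15 commutes with every reflection and rotation

Z(D_30) = {e, r^15}


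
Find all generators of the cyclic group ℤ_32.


g generates ℤ_n iff gcd(g,n) = 1
Prime factors of 32: 2
Generators are g ∈ {1,...,31} not divisible by any of these primes.
Generators: {1, 3, 5, 7, 9, 11, 13, 15, 17, 19, 21, 23, 25, 27, 29, 31}
Number of generators = φ(32) = 16

Generators of ℤ_32 = {1, 3, 5, 7, 9, 11, 13, 15, 17, 19, 21, 23, 25, 27, 29, 31}


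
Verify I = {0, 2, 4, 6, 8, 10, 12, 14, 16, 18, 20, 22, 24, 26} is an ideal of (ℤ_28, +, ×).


Check ideal conditions for I = {0, 2, 4, 6, 8, 10, 12, 14, 16, 18, 20, 22, 24, 26} in ℤ_28:
(1) I is an additive subgroup? Yes
(2) For r ∈ ℤ_28 and a ∈ I: r·a ∈ I? Yes

Yes, I is an ideal of ℤ_28


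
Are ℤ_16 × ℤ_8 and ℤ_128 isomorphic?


Comparing ℤ_16 × ℤ_8 and ℤ_128:
gcd(16,8) = 8 ≠ 1. Max element order in ℤ_16×ℤ_8 is lcm(16,8) = 16 < 128, so it has no element of order 128

No, ℤ_16 × ℤ_8 ≇ ℤ_128


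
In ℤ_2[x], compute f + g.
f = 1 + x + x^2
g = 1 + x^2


Add coefficients mod 2:
x^0: 1 + 1 = 0 (mod 2)
x^1: 1 + 0 = 1 (mod 2)
x^2: 1 + 1 = 0 (mod 2)
Result: x

f + g = x


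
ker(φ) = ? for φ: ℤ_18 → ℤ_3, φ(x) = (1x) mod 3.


Kernel = preimage of identity
ker(φ) = {x ∈ ℤ_18 : 1x ≡ 0 (mod 3)}. Since 3 | 18, φ is well-defined. The kernel is the cyclic subgroup ⟨3⟩ of ℤ_18 (order 6), i.e. {0, 3, 6, 9, 12, 15}

ker(φ) = {0, 3, 6, 9, 12, 15}


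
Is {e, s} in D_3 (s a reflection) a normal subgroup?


H = {e, s} in D_3 (s a reflection)
r·s·r⁻¹ = sr⁻² ≠ s for n ≥ 3, so {e, s} is not closed under conjugation

No, not a normal subgroup


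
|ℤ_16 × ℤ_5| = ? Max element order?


|ℤ_16 × ℤ_5| = 16 × 5 = 80
Max element order = lcm(16,5) = 80
Cyclic? Yes (gcd=1)

|ℤ_16×ℤ_5| = 80, max element order = 80


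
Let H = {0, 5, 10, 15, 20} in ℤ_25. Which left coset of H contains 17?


17 + H = {17 + h (mod 25) : h ∈ H}
17+0=17, 17+5=22, 17+10=2, 17+15=7, 17+20=12
17 + H = {2, 7, 12, 17, 22} = 2 + H

17 + H = {2, 7, 12, 17, 22}


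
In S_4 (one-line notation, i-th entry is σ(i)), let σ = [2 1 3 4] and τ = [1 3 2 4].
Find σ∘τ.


σ∘τ: apply τ first, then σ
1 →τ 1 →σ 2
2 →τ 3 →σ 3
3 →τ 2 →σ 1
4 →τ 4 →σ 4

σ∘τ = [2 3 1 4]


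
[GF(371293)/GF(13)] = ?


GF(371293) = GF(13^5), so the extension degree is 5

[GF(371293)/GF(13)] = 5


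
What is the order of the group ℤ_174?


ℤ_n has n elements.

|ℤ_174| = 174


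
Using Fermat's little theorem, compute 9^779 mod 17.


Fermat's little theorem: if p is prime and gcd(a,p)=1, then a^(p-1) ≡ 1 (mod p)
p = 17 is prime, gcd(9,17) = 1
Reduce exponent: 779 mod 16 = 11
So 9^779 ≡ 9^11 (mod 17)
9^11 mod 17 = 15

9^779 ≡ 15 (mod 17)


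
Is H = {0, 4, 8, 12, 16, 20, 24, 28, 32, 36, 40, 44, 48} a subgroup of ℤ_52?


Subgroup test for H = {0, 4, 8, 12, 16, 20, 24, 28, 32, 36, 40, 44, 48} in (ℤ_52, +):
(1) 0 ∈ H? Yes
(2) Closure: for all a,b ∈ H, (a+b) mod 52 ∈ H? Yes
(3) Inverses: for all a ∈ H, -a mod 52 ∈ H? Yes

Yes, H is a subgroup of ℤ_52


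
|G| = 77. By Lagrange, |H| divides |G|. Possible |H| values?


Lagrange's theorem: |H| divides |G|
|G| = 77
Divisors of 77: 1, 7, 11, 77

Possible subgroup orders: {1, 7, 11, 77}


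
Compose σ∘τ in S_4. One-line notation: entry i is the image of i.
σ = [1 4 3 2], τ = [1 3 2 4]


σ∘τ: apply τ first, then σ
1 →τ 1 →σ 1
2 →τ 3 →σ 3
3 →τ 2 →σ 4
4 →τ 4 →σ 2

σ∘τ = [1 3 4 2]


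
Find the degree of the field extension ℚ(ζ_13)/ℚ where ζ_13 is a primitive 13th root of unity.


[ℚ(ζ_n):ℚ] = deg Φ_n(x) = φ(n). Here φ(13) = 12

[ℚ(ζ_13)/ℚ where ζ_13 is a primitive 13th root of unity] = 12


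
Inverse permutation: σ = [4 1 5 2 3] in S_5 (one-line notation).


To find σ⁻¹, swap domain and range:
σ(1) = 4 → σ⁻¹(4) = 1
σ(2) = 1 → σ⁻¹(1) = 2
σ(3) = 5 → σ⁻¹(5) = 3
σ(4) = 2 → σ⁻¹(2) = 4
σ(5) = 3 → σ⁻¹(3) = 5

σ⁻¹ = [2 4 5 1 3]


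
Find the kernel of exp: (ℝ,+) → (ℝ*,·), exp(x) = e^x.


Kernel = preimage of identity
ker(exp) = {x ∈ ℝ | e^x = 1} = {0}

ker(exp) = {0}


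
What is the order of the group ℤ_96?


ℤ_n has n elements.

|ℤ_96| = 96


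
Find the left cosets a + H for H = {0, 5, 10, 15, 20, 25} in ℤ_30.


H = {0, 5, 10, 15, 20, 25}, |H| = 6
Number of cosets = |G|/|H| = 30/6 = 5
0 + H = {0, 5, 10, 15, 20, 25}
1 + H = {1, 6, 11, 16, 21, 26}
2 + H = {2, 7, 12, 17, 22, 27}
3 + H = {3, 8, 13, 18, 23, 28}
4 + H = {4, 9, 14, 19, 24, 29}

Cosets: 0+H={0,5,10,15,20,25}; 1+H={1,6,11,16,21,26}; 2+H={2,7,12,17,22,27}; 3+H={3,8,13,18,23,28}; 4+H={4,9,14,19,24,29}


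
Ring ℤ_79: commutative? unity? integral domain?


ℤ_79 is a commutative ring with unity 1; 79 is prime, so ℤ_79 is a field (hence an integral domain)
Commutative: Yes
Integral domain: Yes
Has unity: Yes

ℤ_79: Commutative=Yes, Unity=Yes


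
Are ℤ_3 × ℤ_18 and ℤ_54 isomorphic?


Comparing ℤ_3 × ℤ_18 and ℤ_54:
gcd(3,18) = 3 ≠ 1. Max element order in ℤ_3×ℤ_18 is lcm(3,18) = 18 < 54, so it has no element of order 54

No, ℤ_3 × ℤ_18 ≇ ℤ_54


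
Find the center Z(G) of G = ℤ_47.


Z(G) = {g ∈ G | gx = xg for all x ∈ G}
ℤ_47 is abelian, so Z(G) = G

Z(ℤ_47) = ℤ_47


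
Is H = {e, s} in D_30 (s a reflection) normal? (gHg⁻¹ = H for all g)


H = {e, s} in D_30 (s a reflection)
r·s·r⁻¹ = sr⁻² ≠ s for n ≥ 3, so {e, s} is not closed under conjugation

No, not a normal subgroup


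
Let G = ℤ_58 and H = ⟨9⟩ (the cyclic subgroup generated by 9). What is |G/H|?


|⟨9⟩| = n / gcd(9, 58) = 58 / 1 = 58
H is normal (ℤ_58 is abelian).
|G/H| = |G| / |H| = 58 / 58 = 1

|G/H| = 1


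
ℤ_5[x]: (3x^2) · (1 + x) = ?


Expand and collect like terms; reduce coefficients mod 5:
x^0: 0·1 = 0 ≡ 0 (mod 5)
x^1: 0·1 + 0·1 = 0 ≡ 0 (mod 5)
x^2: 0·1 + 3·1 = 3 ≡ 3 (mod 5)
x^3: 3·1 = 3 ≡ 3 (mod 5)
Result: 3x^2 + 3x^3

f · g = 3x^2 + 3x^3


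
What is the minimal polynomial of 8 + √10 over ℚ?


Let α = 8 + √10. Then α - 8 = √10, so (α - 8)² = 10, giving α² - 16α + 54 = 0. Degree 2 and α ∉ ℚ, so this is the minimal polynomial.

Minimal polynomial: x² - 16x + 54


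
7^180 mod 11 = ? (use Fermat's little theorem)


Fermat's little theorem: if p is prime and gcd(a,p)=1, then a^(p-1) ≡ 1 (mod p)
p = 11 is prime, gcd(7,11) = 1
Reduce exponent: 180 mod 10 = 0
So 7^180 ≡ 7^0 (mod 11)
7^0 = 1

7^180 ≡ 1 (mod 11)


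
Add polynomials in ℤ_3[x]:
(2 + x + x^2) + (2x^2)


Add coefficients mod 3:
x^0: 2 + 0 = 2 (mod 3)
x^1: 1 + 0 = 1 (mod 3)
x^2: 1 + 2 = 0 (mod 3)
Result: 2 + x

f + g = 2 + x


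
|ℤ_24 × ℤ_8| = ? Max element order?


|ℤ_24 × ℤ_8| = 24 × 8 = 192
Max element order = lcm(24,8) = 24
Cyclic? No (gcd=8)

|ℤ_24×ℤ_8| = 192, max element order = 24


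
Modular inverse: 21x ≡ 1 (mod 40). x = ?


Use the extended Euclidean algorithm to write 1 = 21·s + 40·t; then s mod 40 is the inverse.
Euclidean algorithm:
  21 = 0·40 + 21
  40 = 1·21 + 19
  21 = 1·19 + 2
  19 = 9·2 + 1
  2 = 2·1 + 0
gcd(21,40) = 1
Back-substitution gives: 21·(-19) + 40·(10) = 1
So 21⁻¹ ≡ -19 ≡ 21 (mod 40)
Check: 21 × 21 = 441 ≡ 1 (mod 40) ✓

21⁻¹ ≡ 21 (mod 40)


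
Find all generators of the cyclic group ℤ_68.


g generates ℤ_n iff gcd(g,n) = 1
Prime factors of 68: 2, 17
Generators are g ∈ {1,...,67} not divisible by any of these primes.
Generators: {1, 3, 5, 7, 9, 11, 13, 15, 19, 21, 23, 25, 27, 29, 31, 33, 35, 37, 39, 41, 43, 45, 47, 49, 53, 55, 57, 59, 61, 63, 65, 67}
Number of generators = φ(68) = 32

Generators of ℤ_68 = {1, 3, 5, 7, 9, 11, 13, 15, 19, 21, 23, 25, 27, 29, 31, 33, 35, 37, 39, 41, 43, 45, 47, 49, 53, 55, 57, 59, 61, 63, 65, 67}


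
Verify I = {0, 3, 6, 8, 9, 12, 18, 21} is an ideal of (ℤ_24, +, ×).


Check ideal conditions for I = {0, 3, 6, 8, 9, 12, 18, 21} in ℤ_24:
(1) I is an additive subgroup? No
(2) For r ∈ ℤ_24 and a ∈ I: r·a ∈ I? No  [counterexample: r=2, a=8, r·a mod 24 = 16 ∉ I]

No, I is not an ideal of ℤ_24


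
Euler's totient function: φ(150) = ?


Factor n: 150 = 2 × 3 × 5^2
φ(n) = n · ∏(1 - 1/p) over distinct primes p | n
φ(150) = 150 · (1 - 1/2) · (1 - 1/3) · (1 - 1/5) = 40

φ(150) = 40


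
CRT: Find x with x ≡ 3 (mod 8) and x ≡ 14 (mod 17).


m₁ = 8, m₂ = 17, gcd = 1, so CRT applies. M = m₁·m₂ = 136
Let M₁ = M/m₁ = 17, M₂ = M/m₂ = 8
Find y₁ ≡ M₁⁻¹ (mod m₁): 17⁻¹ ≡ 1 (mod 8)
Find y₂ ≡ M₂⁻¹ (mod m₂): 8⁻¹ ≡ 15 (mod 17)
x = a₁·M₁·y₁ + a₂·M₂·y₂ = 3·17·1 + 14·8·15 = 1731
Reduce mod 136: x ≡ 99
Check: 99 mod 8 = 3 ✓, 99 mod 17 = 14 ✓

x ≡ 99 (mod 136)


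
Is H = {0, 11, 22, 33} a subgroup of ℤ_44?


Subgroup test for H = {0, 11, 22, 33} in (ℤ_44, +):
(1) 0 ∈ H? Yes
(2) Closure: for all a,b ∈ H, (a+b) mod 44 ∈ H? Yes
(3) Inverses: for all a ∈ H, -a mod 44 ∈ H? Yes

Yes, H is a subgroup of ℤ_44


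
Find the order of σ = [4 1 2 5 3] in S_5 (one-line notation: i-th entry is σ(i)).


Cycle decomposition: (1 4 5 3 2)
Cycle lengths: 5
Order = lcm(5) = 5

ord(σ) = 5


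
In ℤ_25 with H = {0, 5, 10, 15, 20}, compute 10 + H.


10 + H = {10 + h (mod 25) : h ∈ H}
10+0=10, 10+5=15, 10+10=20, 10+15=0, 10+20=5
10 + H = {0, 5, 10, 15, 20} = 0 + H

10 + H = {0, 5, 10, 15, 20}


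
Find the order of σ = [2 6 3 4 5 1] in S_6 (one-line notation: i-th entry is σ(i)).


Cycle decomposition: (1 2 6)
Cycle lengths: 3
Order = lcm(3) = 3

ord(σ) = 3


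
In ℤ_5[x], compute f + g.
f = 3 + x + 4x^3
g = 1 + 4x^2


Add coefficients mod 5:
x^0: 3 + 1 = 4 (mod 5)
x^1: 1 + 0 = 1 (mod 5)
x^2: 0 + 4 = 4 (mod 5)
x^3: 4 + 0 = 4 (mod 5)
Result: 4 + x + 4x^2 + 4x^3

f + g = 4 + x + 4x^2 + 4x^3


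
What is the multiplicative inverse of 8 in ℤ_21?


Use the extended Euclidean algorithm to write 1 = 8·s + 21·t; then s mod 21 is the inverse.
Euclidean algorithm:
  8 = 0·21 + 8
  21 = 2·8 + 5
  8 = 1·5 + 3
  5 = 1·3 + 2
  3 = 1·2 + 1
  2 = 2·1 + 0
gcd(8,21) = 1
Back-substitution gives: 8·(8) + 21·(-3) = 1
So 8⁻¹ ≡ 8 ≡ 8 (mod 21)
Check: 8 × 8 = 64 ≡ 1 (mod 21) ✓

8⁻¹ ≡ 8 (mod 21)


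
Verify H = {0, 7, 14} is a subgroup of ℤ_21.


Subgroup test for H = {0, 7, 14} in (ℤ_21, +):
(1) 0 ∈ H? Yes
(2) Closure: for all a,b ∈ H, (a+b) mod 21 ∈ H? Yes
(3) Inverses: for all a ∈ H, -a mod 21 ∈ H? Yes

Yes, H is a subgroup of ℤ_21


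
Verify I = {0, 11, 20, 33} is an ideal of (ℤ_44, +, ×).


Check ideal conditions for I = {0, 11, 20, 33} in ℤ_44:
(1) I is an additive subgroup? No
(2) For r ∈ ℤ_44 and a ∈ I: r·a ∈ I? No  [counterexample: r=2, a=11, r·a mod 44 = 22 ∉ I]

No, I is not an ideal of ℤ_44


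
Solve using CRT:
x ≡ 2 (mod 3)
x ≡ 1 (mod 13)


m₁ = 3, m₂ = 13, gcd = 1, so CRT applies. M = m₁·m₂ = 39
Let M₁ = M/m₁ = 13, M₂ = M/m₂ = 3
Find y₁ ≡ M₁⁻¹ (mod m₁): 13⁻¹ ≡ 1 (mod 3)
Find y₂ ≡ M₂⁻¹ (mod m₂): 3⁻¹ ≡ 9 (mod 13)
x = a₁·M₁·y₁ + a₂·M₂·y₂ = 2·13·1 + 1·3·9 = 53
Reduce mod 39: x ≡ 14
Check: 14 mod 3 = 2 ✓, 14 mod 13 = 1 ✓

x ≡ 14 (mod 39)


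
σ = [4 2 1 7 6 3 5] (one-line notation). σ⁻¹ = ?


To find σ⁻¹, swap domain and range:
σ(1) = 4 → σ⁻¹(4) = 1
σ(2) = 2 → σ⁻¹(2) = 2
σ(3) = 1 → σ⁻¹(1) = 3
σ(4) = 7 → σ⁻¹(7) = 4
σ(5) = 6 → σ⁻¹(6) = 5
σ(6) = 3 → σ⁻¹(3) = 6
σ(7) = 5 → σ⁻¹(5) = 7

σ⁻¹ = [3 2 6 1 7 5 4]


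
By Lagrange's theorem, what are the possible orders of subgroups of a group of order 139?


Lagrange's theorem: |H| divides |G|
|G| = 139
Divisors of 139: 1, 139

Possible subgroup orders: {1, 139}


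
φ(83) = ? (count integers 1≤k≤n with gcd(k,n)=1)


Factor n: 83 = 83
φ(n) = n · ∏(1 - 1/p) over distinct primes p | n
φ(83) = 83 · (1 - 1/83) = 82

φ(83) = 82


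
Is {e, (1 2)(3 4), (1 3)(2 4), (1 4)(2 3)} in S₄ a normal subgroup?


H = {e, (1 2)(3 4), (1 3)(2 4), (1 4)(2 3)} in S₄
This is the Klein four-group V₄; it is normal in S₄ (it is a union of conjugacy classes)

Yes, normal subgroup


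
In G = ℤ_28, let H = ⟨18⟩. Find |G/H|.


|⟨18⟩| = n / gcd(18, 28) = 28 / 2 = 14
H is normal (ℤ_28 is abelian).
|G/H| = |G| / |H| = 28 / 14 = 2

|G/H| = 2


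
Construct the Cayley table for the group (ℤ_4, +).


Elements: {0, 1, 2, 3}
Operation: addition mod 4
Entry (a, b) = (a + b) mod 4

Cayley table:
  | 0 | 1 | 2 | 3
0 | 0 | 1 | 2 | 3
1 | 1 | 2 | 3 | 0
2 | 2 | 3 | 0 | 1
3 | 3 | 0 | 1 | 2


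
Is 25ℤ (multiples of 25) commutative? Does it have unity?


25ℤ is a commutative ring under +,× but has no multiplicative identity (1 ∉ 25ℤ); it has no zero divisors, but without unity it is not an integral domain
Commutative: Yes
Integral domain: No
Has unity: No

25ℤ (multiples of 25): Commutative=Yes, Unity=No


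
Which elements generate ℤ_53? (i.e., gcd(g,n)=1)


g generates ℤ_n iff gcd(g,n) = 1
Prime factors of 53: 53
Generators are g ∈ {1,...,52} not divisible by any of these primes.
Generators: {1, 2, 3, 4, 5, 6, 7, 8, 9, 10, 11, 12, 13, 14, 15, 16, 17, 18, 19, 20, 21, 22, 23, 24, 25, 26, 27, 28, 29, 30, 31, 32, 33, 34, 35, 36, 37, 38, 39, 40, 41, 42, 43, 44, 45, 46, 47, 48, 49, 50, 51, 52}
Number of generators = φ(53) = 52

Generators of ℤ_53 = {1, 2, 3, 4, 5, 6, 7, 8, 9, 10, 11, 12, 13, 14, 15, 16, 17, 18, 19, 20, 21, 22, 23, 24, 25, 26, 27, 28, 29, 30, 31, 32, 33, 34, 35, 36, 37, 38, 39, 40, 41, 42, 43, 44, 45, 46, 47, 48, 49, 50, 51, 52}


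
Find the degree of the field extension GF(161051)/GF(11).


GF(161051) = GF(11^5), so the extension degree is 5

[GF(161051)/GF(11)] = 5


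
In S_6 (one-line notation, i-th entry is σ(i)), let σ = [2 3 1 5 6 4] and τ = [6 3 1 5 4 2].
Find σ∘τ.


σ∘τ: apply τ first, then σ
1 →τ 6 →σ 4
2 →τ 3 →σ 1
3 →τ 1 →σ 2
4 →τ 5 →σ 6
5 →τ 4 →σ 5
6 →τ 2 →σ 3

σ∘τ = [4 1 2 6 5 3]


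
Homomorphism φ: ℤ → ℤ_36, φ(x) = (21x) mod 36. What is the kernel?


Kernel = preimage of identity
ker(φ) = {x ∈ ℤ : 21x ≡ 0 (mod 36)}. gcd(21,36) = 3, so 21x ≡ 0 (mod 36) ⟺ x ≡ 0 (mod 36/3 = 12). Hence ker(φ) = 12ℤ

ker(φ) = 12ℤ


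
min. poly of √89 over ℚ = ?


√89 satisfies x² - 89 = 0, irreducible over ℚ since 89 is squarefree

Minimal polynomial: x² - 89


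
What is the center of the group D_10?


Z(G) = {g ∈ G | gx = xg for all x ∈ G}
For even n, Z(D_n) = {e, r^(n/2)}: the 180° rotation r^5 commutes with every reflection and rotation

Z(D_10) = {e, r^5}


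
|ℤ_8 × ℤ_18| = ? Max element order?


|ℤ_8 × ℤ_18| = 8 × 18 = 144
Max element order = lcm(8,18) = 72
Cyclic? No (gcd=2)

|ℤ_8×ℤ_18| = 144, max element order = 72


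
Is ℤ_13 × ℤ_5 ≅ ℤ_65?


Comparing ℤ_13 × ℤ_5 and ℤ_65:
gcd(13,5) = 1, so ℤ_13 × ℤ_5 ≅ ℤ_65 (CRT)

Yes, ℤ_13 × ℤ_5 ≅ ℤ_65


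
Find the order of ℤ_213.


ℤ_n has n elements.

|ℤ_213| = 213


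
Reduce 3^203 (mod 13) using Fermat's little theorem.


Fermat's little theorem: if p is prime and gcd(a,p)=1, then a^(p-1) ≡ 1 (mod p)
p = 13 is prime, gcd(3,13) = 1
Reduce exponent: 203 mod 12 = 11
So 3^203 ≡ 3^11 (mod 13)
3^11 mod 13 = 9

3^203 ≡ 9 (mod 13)


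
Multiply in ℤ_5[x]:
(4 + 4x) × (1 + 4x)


Expand and collect like terms; reduce coefficients mod 5:
x^0: 4·1 = 4 ≡ 4 (mod 5)
x^1: 4·4 + 4·1 = 20 ≡ 0 (mod 5)
x^2: 4·4 = 16 ≡ 1 (mod 5)
Result: 4 + x^2

f · g = 4 + x^2


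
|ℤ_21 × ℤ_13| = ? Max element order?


|ℤ_21 × ℤ_13| = 21 × 13 = 273
Max element order = lcm(21,13) = 273
Cyclic? Yes (gcd=1)

|ℤ_21×ℤ_13| = 273, max element order = 273


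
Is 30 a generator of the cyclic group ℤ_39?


g generates ℤ_n iff gcd(g, n) = 1
gcd(30, 39) = 3
Since gcd = 3 ≠ 1, ⟨30⟩ has order 13 < 39, so 30 is not a generator.

No, 30 does not generate ℤ_39


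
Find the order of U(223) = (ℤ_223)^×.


U(n) is the group of units mod n; |U(n)| = φ(n)
|U(223)| = φ(223) = 222

|U(223) = (ℤ_223)^×| = 222


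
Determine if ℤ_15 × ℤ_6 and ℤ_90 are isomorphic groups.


Comparing ℤ_15 × ℤ_6 and ℤ_90:
gcd(15,6) = 3 ≠ 1. Max element order in ℤ_15×ℤ_6 is lcm(15,6) = 30 < 90, so it has no element of order 90

No, ℤ_15 × ℤ_6 ≇ ℤ_90


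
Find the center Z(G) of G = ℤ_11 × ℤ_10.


Z(G) = {g ∈ G | gx = xg for all x ∈ G}
Direct product of abelian groups is abelian, so Z(G) = G

Z(ℤ_11 × ℤ_10) = ℤ_11 × ℤ_10


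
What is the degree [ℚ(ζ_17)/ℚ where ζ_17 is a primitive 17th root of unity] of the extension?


[ℚ(ζ_n):ℚ] = deg Φ_n(x) = φ(n). Here φ(17) = 16

[ℚ(ζ_17)/ℚ where ζ_17 is a primitive 17th root of unity] = 16


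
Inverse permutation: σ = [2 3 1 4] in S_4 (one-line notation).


To find σ⁻¹, swap domain and range:
σ(1) = 2 → σ⁻¹(2) = 1
σ(2) = 3 → σ⁻¹(3) = 2
σ(3) = 1 → σ⁻¹(1) = 3
σ(4) = 4 → σ⁻¹(4) = 4

σ⁻¹ = [3 1 2 4]


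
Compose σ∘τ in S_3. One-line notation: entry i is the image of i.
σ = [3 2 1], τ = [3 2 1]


σ∘τ: apply τ first, then σ
1 →τ 3 →σ 1
2 →τ 2 →σ 2
3 →τ 1 →σ 3

σ∘τ = [1 2 3]


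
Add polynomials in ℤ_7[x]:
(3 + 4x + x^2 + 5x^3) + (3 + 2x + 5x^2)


Add coefficients mod 7:
x^0: 3 + 3 = 6 (mod 7)
x^1: 4 + 2 = 6 (mod 7)
x^2: 1 + 5 = 6 (mod 7)
x^3: 5 + 0 = 5 (mod 7)
Result: 6 + 6x + 6x^2 + 5x^3

f + g = 6 + 6x + 6x^2 + 5x^3


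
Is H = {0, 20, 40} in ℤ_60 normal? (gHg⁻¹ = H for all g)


H = {0, 20, 40} in ℤ_60
ℤ_60 is abelian; every subgroup of an abelian group is normal

Yes, normal subgroup


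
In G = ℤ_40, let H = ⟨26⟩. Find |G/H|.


|⟨26⟩| = n / gcd(26, 40) = 40 / 2 = 20
H is normal (ℤ_40 is abelian).
|G/H| = |G| / |H| = 40 / 20 = 2

|G/H| = 2


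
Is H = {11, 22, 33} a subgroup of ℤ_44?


Subgroup test for H = {11, 22, 33} in (ℤ_44, +):
(1) 0 ∈ H? No
(2) Closure: for all a,b ∈ H, (a+b) mod 44 ∈ H? No  [counterexample: 11 + 33 = 0 ∉ H]
(3) Inverses: for all a ∈ H, -a mod 44 ∈ H? Yes

No, H is not a subgroup of ℤ_44


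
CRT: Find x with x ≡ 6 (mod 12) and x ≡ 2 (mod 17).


m₁ = 12, m₂ = 17, gcd = 1, so CRT applies. M = m₁·m₂ = 204
Let M₁ = M/m₁ = 17, M₂ = M/m₂ = 12
Find y₁ ≡ M₁⁻¹ (mod m₁): 17⁻¹ ≡ 5 (mod 12)
Find y₂ ≡ M₂⁻¹ (mod m₂): 12⁻¹ ≡ 10 (mod 17)
x = a₁·M₁·y₁ + a₂·M₂·y₂ = 6·17·5 + 2·12·10 = 750
Reduce mod 204: x ≡ 138
Check: 138 mod 12 = 6 ✓, 138 mod 17 = 2 ✓

x ≡ 138 (mod 204)


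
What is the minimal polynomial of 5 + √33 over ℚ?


Let α = 5 + √33. Then α - 5 = √33, so (α - 5)² = 33, giving α² - 10α - 8 = 0. Degree 2 and α ∉ ℚ, so this is the minimal polynomial.

Minimal polynomial: x² - 10x - 8
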